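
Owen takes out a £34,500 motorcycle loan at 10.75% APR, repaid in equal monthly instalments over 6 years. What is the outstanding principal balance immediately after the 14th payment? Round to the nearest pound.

£29,405

With monthly rate i = 10.75%/12 = 0.0089583, the balance after k of n payments is P · [(1+i)^n − (1+i)^k] / [(1+i)^n − 1].
(1+0.0089583)^72 = 1.90052103 and (1+0.0089583)^14 = 1.13298783, so the balance is 34,500 × (1.90052103 − 1.13298783) / (1.90052103 − 1) = £29,405.08.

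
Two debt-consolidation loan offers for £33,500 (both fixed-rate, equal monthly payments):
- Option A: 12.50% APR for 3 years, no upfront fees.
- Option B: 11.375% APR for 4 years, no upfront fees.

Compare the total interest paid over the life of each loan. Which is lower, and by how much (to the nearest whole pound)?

Option A by £1,508

Option A: at 12.50% the monthly rate is 0.0104167, so the payment is 33,500 × 0.0104167 / (1 − 1.0104167^−36) = £1,120.70.
Total interest on Option A = 36 × £1,120.70 − £33,500 = £6,845.20.
Option B: monthly rate = 11.375%/12 = 0.0094792; payment = 33,500 × 0.0094792 / (1 − (1+0.0094792)^−48) = £871.94.
Total interest on Option B = 48 × £871.94 − £33,500 = £8,353.12.
Option A is lower by £1,507.92.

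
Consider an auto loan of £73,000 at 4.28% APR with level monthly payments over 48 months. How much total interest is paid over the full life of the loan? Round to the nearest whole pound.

At 4.28% the monthly rate is 0.0035667, so the payment is 73,000 × 0.0035667 / (1 − 1.0035667^−48) = £1,657.43.
Total paid = 48 × £1,657.43 = £79,556.64; interest = £79,556.64 − £73,000 = £6,556.64.

£6,557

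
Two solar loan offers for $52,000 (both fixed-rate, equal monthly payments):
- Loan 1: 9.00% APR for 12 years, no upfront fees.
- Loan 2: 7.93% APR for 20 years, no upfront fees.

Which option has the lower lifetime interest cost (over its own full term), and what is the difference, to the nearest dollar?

Loan 1 by $18,629

Loan 1: monthly rate = 9%/12 = 0.0075000; payment = 52,000 × 0.0075000 / (1 − (1+0.0075000)^−144) = $591.78.
Total interest on Loan 1 = 144 × $591.78 − $52,000 = $33,216.32.
Loan 2: at 7.93% the monthly rate is 0.0066083, so the payment is 52,000 × 0.0066083 / (1 − 1.0066083^−240) = $432.69.
Total interest on Loan 2 = 240 × $432.69 − $52,000 = $51,845.60.
Loan 1 is lower by $18,629.28.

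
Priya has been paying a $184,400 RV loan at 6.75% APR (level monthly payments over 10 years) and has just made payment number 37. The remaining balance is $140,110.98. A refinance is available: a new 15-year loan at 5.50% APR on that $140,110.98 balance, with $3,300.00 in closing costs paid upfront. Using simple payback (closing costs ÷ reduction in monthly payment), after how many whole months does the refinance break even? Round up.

4 months

Current payment = 184,400 × 6.75%/12 / (1 − (1+0.0056250)^−120) = $2,117.36.
Refinanced payment = 140,110.98 × 0.0045833 / (1 − (1+0.0045833)^−180) = $1,144.82.
Monthly savings = $2,117.36 − $1,144.82 = $972.54.
Break-even = $3,300.00 / $972.54 = 3.39 → 4 months.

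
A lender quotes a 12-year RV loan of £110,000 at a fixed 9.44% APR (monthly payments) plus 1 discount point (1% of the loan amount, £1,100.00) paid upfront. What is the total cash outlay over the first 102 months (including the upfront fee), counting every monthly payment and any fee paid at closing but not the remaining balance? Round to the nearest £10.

At 9.44% the monthly rate is 0.0078667, so the payment is 110,000 × 0.0078667 / (1 − 1.0078667^−144) = £1,279.25.
Total outlay = 102 × £1,279.25 + £1,100.00 = £131,583.50.

£131,580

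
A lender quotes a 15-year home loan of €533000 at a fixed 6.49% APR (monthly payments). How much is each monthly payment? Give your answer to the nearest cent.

€4,640.07

Monthly rate = 6.49%/12 = 0.0054083; payment = 533,000 × 0.0054083 / (1 − (1+0.0054083)^−180) = €4,640.07.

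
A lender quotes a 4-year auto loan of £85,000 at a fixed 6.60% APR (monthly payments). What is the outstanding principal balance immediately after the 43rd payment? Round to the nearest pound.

With monthly rate i = 6.6%/12 = 0.0055000, the balance after k of n payments is P · [(1+i)^n − (1+i)^k] / [(1+i)^n − 1].
(1+0.0055000)^48 = 1.30118664 and (1+0.0055000)^43 = 1.26598693, so the balance is 85,000 × (1.30118664 − 1.26598693) / (1.30118664 − 1) = £9,933.96.

£9,934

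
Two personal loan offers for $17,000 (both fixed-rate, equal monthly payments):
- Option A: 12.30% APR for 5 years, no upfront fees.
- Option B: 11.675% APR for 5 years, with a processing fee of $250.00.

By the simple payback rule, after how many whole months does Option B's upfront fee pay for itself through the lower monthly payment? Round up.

Option A: at 12.30% the monthly rate is 0.0102500, so the payment is 17,000 × 0.0102500 / (1 − 1.0102500^−60) = $380.74.
Option B: at 11.675% the monthly rate is 0.0097292, so the payment is 17,000 × 0.0097292 / (1 − 1.0097292^−60) = $375.37.
Monthly savings = $380.74 − $375.37 = $5.37.
Break-even = $250.00 / $5.37 = 46.55 → 47 months.

47 months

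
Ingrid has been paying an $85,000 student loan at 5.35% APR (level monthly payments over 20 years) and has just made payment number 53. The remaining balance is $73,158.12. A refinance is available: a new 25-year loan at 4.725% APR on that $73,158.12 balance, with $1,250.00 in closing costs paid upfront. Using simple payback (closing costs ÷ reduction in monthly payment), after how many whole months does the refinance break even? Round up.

Current payment = 85,000 × 5.35%/12 / (1 − (1+0.0044583)^−240) = $577.53.
Refinanced payment = 73,158.12 × 0.0039375 / (1 − (1+0.0039375)^−300) = $416.04.
Monthly savings = $577.53 − $416.04 = $161.49.
Break-even = $1,250.00 / $161.49 = 7.74 → 8 months.

8 months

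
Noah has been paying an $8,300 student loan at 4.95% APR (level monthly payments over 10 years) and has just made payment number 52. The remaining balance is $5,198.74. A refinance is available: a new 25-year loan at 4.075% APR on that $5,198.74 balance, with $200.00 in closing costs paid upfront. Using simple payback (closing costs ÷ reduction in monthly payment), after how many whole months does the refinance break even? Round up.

Current payment = 8,300 × 4.95%/12 / (1 − (1+0.0041250)^−120) = $87.83.
Refinanced payment = 5,198.74 × 0.0033958 / (1 − (1+0.0033958)^−300) = $27.66.
Monthly savings = $87.83 − $27.66 = $60.17.
Break-even = $200.00 / $60.17 = 3.32 → 4 months.

4 months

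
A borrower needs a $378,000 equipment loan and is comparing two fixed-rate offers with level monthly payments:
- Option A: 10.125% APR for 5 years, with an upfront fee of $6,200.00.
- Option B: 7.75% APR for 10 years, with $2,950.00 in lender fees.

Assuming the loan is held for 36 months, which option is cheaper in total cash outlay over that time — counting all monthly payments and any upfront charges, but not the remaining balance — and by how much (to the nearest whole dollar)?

Option A: monthly rate = 10.125%/12 = 0.0084375; payment = 378,000 × 0.0084375 / (1 − (1+0.0084375)^−60) = $8,054.65.
Option B: at 7.75% the monthly rate is 0.0064583, so the payment is 378,000 × 0.0064583 / (1 − 1.0064583^−120) = $4,536.40.
Over 36 months: Option A costs 36 × $8,054.65 + $6,200.00 = $296,167.40; Option B costs 36 × $4,536.40 + $2,950.00 = $166,260.40.
Option B is cheaper by $296,167.40 − $166,260.40 = $129,907.00.

Option B by $129,907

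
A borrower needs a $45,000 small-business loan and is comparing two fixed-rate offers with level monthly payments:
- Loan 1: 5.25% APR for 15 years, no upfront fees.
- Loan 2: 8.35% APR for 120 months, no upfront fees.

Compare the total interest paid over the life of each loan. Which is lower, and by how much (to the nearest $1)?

Loan 1 by $1,406

Loan 1: monthly rate = 5.25%/12 = 0.0043750; payment = 45,000 × 0.0043750 / (1 − (1+0.0043750)^−180) = $361.74.
Total interest on Loan 1 = 180 × $361.74 − $45,000 = $20,113.20.
Loan 2: at 8.35% the monthly rate is 0.0069583, so the payment is 45,000 × 0.0069583 / (1 − 1.0069583^−120) = $554.33.
Total interest on Loan 2 = 120 × $554.33 − $45,000 = $21,519.60.
Loan 1 is lower by $1,406.40.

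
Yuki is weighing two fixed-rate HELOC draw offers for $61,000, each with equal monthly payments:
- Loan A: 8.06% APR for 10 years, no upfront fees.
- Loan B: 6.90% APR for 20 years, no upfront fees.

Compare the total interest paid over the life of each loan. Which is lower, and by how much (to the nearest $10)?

Loan A by $23,580

Loan A: at 8.06% the monthly rate is 0.0067167, so the payment is 61,000 × 0.0067167 / (1 − 1.0067167^−120) = $742.03.
Total interest on Loan A = 120 × $742.03 − $61,000 = $28,043.60.
Loan B: monthly rate = 6.9%/12 = 0.0057500; payment = 61,000 × 0.0057500 / (1 − (1+0.0057500)^−240) = $469.28.
Total interest on Loan B = 240 × $469.28 − $61,000 = $51,627.20.
Loan A is lower by $23,583.60.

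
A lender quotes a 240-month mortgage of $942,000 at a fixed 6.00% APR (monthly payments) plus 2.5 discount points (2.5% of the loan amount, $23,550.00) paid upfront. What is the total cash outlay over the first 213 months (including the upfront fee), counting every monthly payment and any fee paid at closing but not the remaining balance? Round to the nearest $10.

Monthly rate = 6%/12 = 0.0050000; payment = 942,000 × 0.0050000 / (1 − (1+0.0050000)^−240) = $6,748.78.
Total outlay = 213 × $6,748.78 + $23,550.00 = $1,461,040.14.

$1,461,040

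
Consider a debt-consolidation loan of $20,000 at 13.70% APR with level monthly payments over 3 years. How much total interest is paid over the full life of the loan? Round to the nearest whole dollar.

$4,503

At 13.70% the monthly rate is 0.0114167, so the payment is 20,000 × 0.0114167 / (1 − 1.0114167^−36) = $680.64.
Total paid = 36 × $680.64 = $24,503.04; interest = $24,503.04 − $20,000 = $4,503.04.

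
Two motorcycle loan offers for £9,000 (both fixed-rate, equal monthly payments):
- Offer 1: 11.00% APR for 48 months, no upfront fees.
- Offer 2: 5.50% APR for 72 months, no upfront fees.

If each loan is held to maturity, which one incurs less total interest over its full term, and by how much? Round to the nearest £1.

Offer 2 by £578

Offer 1: at 11.00% the monthly rate is 0.0091667, so the payment is 9,000 × 0.0091667 / (1 − 1.0091667^−48) = £232.61.
Total interest on Offer 1 = 48 × £232.61 − £9,000 = £2,165.28.
Offer 2: monthly rate = 5.5%/12 = 0.0045833; payment = 9,000 × 0.0045833 / (1 − (1+0.0045833)^−72) = £147.04.
Total interest on Offer 2 = 72 × £147.04 − £9,000 = £1,586.88.
Offer 2 is lower by £578.40.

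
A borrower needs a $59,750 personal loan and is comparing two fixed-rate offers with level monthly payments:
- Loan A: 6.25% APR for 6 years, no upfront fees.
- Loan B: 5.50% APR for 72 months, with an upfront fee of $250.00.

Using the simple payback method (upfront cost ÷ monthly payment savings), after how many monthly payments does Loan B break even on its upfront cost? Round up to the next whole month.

12 months

Loan A: at 6.25% the monthly rate is 0.0052083, so the payment is 59,750 × 0.0052083 / (1 − 1.0052083^−72) = $997.30.
Loan B: at 5.50% the monthly rate is 0.0045833, so the payment is 59,750 × 0.0045833 / (1 − 1.0045833^−72) = $976.19.
Monthly savings = $997.30 − $976.19 = $21.11.
Break-even = $250.00 / $21.11 = 11.84 → 12 months.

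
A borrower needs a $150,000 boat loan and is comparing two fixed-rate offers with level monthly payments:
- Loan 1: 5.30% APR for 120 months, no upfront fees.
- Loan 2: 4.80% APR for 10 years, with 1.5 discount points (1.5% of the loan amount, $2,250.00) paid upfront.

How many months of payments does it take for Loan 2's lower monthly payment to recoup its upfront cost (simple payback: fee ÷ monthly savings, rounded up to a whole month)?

Loan 1: at 5.30% the monthly rate is 0.0044167, so the payment is 150,000 × 0.0044167 / (1 − 1.0044167^−120) = $1,613.07.
Loan 2: at 4.80% the monthly rate is 0.0040000, so the payment is 150,000 × 0.0040000 / (1 − 1.0040000^−120) = $1,576.36.
Monthly savings = $1,613.07 − $1,576.36 = $36.71.
Break-even = $2,250.00 / $36.71 = 61.29 → 62 months.

62 months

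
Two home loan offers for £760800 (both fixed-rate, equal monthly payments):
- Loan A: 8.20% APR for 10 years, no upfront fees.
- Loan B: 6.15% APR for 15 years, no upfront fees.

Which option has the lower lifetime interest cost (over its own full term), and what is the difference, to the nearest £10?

Loan A: at 8.20% the monthly rate is 0.0068333, so the payment is 760,800 × 0.0068333 / (1 − 1.0068333^−120) = £9,311.20.
Total interest on Loan A = 120 × £9,311.20 − £760,800 = £356,544.00.
Loan B: at 6.15% the monthly rate is 0.0051250, so the payment is 760,800 × 0.0051250 / (1 − 1.0051250^−180) = £6,481.88.
Total interest on Loan B = 180 × £6,481.88 − £760,800 = £405,938.40.
Loan A is lower by £49,394.40.

Loan A by £49,390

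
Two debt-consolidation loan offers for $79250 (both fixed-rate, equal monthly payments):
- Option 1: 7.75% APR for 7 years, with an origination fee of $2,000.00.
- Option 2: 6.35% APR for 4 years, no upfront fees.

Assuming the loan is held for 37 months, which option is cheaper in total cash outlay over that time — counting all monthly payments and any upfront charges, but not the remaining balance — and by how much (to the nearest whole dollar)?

Option 1 by $21,997

Option 1: at 7.75% the monthly rate is 0.0064583, so the payment is 79,250 × 0.0064583 / (1 − 1.0064583^−84) = $1,225.36.
Option 2: monthly rate = 6.35%/12 = 0.0052917; payment = 79,250 × 0.0052917 / (1 − (1+0.0052917)^−48) = $1,873.93.
Over 37 months: Option 1 costs 37 × $1,225.36 + $2,000.00 = $47,338.32; Option 2 costs 37 × $1,873.93 = $69,335.41.
Option 1 is cheaper by $69,335.41 − $47,338.32 = $21,997.09.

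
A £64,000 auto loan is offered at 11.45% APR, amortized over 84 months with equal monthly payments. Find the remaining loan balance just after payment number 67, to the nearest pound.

With monthly rate i = 11.45%/12 = 0.0095417, the balance after k of n payments is P · [(1+i)^n − (1+i)^k] / [(1+i)^n − 1].
(1+0.0095417)^84 = 2.22042879 and (1+0.0095417)^67 = 1.88940313, so the balance is 64,000 × (2.22042879 − 1.88940313) / (2.22042879 − 1) = £17,359.18.

£17,359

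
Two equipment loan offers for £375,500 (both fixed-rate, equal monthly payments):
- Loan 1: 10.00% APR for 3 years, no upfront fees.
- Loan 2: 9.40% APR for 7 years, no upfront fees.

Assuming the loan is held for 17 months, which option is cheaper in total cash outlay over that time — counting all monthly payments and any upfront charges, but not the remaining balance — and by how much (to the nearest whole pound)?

Loan 2 by £101,972

Loan 1: at 10.00% the monthly rate is 0.0083333, so the payment is 375,500 × 0.0083333 / (1 − 1.0083333^−36) = £12,116.33.
Loan 2: monthly rate = 9.4%/12 = 0.0078333; payment = 375,500 × 0.0078333 / (1 − (1+0.0078333)^−84) = £6,117.95.
Over 17 months: Loan 1 costs 17 × £12,116.33 = £205,977.61; Loan 2 costs 17 × £6,117.95 = £104,005.15.
Loan 2 is cheaper by £205,977.61 − £104,005.15 = £101,972.46.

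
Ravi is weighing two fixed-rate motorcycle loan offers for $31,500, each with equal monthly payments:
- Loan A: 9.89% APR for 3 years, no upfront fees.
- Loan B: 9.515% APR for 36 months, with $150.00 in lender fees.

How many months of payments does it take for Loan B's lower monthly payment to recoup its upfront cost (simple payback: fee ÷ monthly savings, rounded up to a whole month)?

28 months

Loan A: monthly rate = 9.89%/12 = 0.0082417; payment = 31,500 × 0.0082417 / (1 − (1+0.0082417)^−36) = $1,014.79.
Loan B: monthly rate = 9.515%/12 = 0.0079292; payment = 31,500 × 0.0079292 / (1 − (1+0.0079292)^−36) = $1,009.26.
Monthly savings = $1,014.79 − $1,009.26 = $5.53.
Break-even = $150.00 / $5.53 = 27.12 → 28 months.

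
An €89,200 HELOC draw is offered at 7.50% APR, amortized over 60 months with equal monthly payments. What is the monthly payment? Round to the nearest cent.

Monthly rate = 7.5%/12 = 0.0062500; payment = 89,200 × 0.0062500 / (1 − (1+0.0062500)^−60) = €1,787.39.

€1,787.39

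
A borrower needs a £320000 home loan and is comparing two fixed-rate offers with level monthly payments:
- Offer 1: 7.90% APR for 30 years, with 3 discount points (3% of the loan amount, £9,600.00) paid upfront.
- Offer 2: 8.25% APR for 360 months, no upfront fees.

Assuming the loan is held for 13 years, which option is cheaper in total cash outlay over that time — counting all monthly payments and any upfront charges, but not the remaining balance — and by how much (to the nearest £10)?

Offer 1: monthly rate = 7.9%/12 = 0.0065833; payment = 320,000 × 0.0065833 / (1 − (1+0.0065833)^−360) = £2,325.78.
Offer 2: monthly rate = 8.25%/12 = 0.0068750; payment = 320,000 × 0.0068750 / (1 − (1+0.0068750)^−360) = £2,404.05.
Over 156 months: Offer 1 costs 156 × £2,325.78 + £9,600.00 = £372,421.68; Offer 2 costs 156 × £2,404.05 = £375,031.80.
Offer 1 is cheaper by £375,031.80 − £372,421.68 = £2,610.12.

Offer 1 by £2,610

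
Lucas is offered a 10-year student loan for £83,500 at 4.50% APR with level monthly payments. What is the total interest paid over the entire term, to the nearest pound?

At 4.50% the monthly rate is 0.0037500, so the payment is 83,500 × 0.0037500 / (1 − 1.0037500^−120) = £865.38.
Total paid = 120 × £865.38 = £103,845.60; interest = £103,845.60 − £83,500 = £20,345.60.

£20,346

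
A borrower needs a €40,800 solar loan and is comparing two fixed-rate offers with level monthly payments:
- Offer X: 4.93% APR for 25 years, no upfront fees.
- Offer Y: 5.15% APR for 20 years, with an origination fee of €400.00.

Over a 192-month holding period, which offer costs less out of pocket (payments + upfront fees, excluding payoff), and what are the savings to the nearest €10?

Offer X: monthly rate = 4.93%/12 = 0.0041083; payment = 40,800 × 0.0041083 / (1 − (1+0.0041083)^−300) = €236.85.
Offer Y: at 5.15% the monthly rate is 0.0042917, so the payment is 40,800 × 0.0042917 / (1 − 1.0042917^−240) = €272.65.
Over 192 months: Offer X costs 192 × €236.85 = €45,475.20; Offer Y costs 192 × €272.65 + €400.00 = €52,748.80.
Offer X is cheaper by €52,748.80 − €45,475.20 = €7,273.60.

Offer X by €7,270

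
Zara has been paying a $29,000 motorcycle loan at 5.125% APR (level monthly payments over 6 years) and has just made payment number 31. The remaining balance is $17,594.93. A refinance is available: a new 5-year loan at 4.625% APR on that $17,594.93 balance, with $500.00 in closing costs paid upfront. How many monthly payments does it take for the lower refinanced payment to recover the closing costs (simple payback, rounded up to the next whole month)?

Current payment = 29,000 × 5.125%/12 / (1 − (1+0.0042708)^−72) = $468.73.
Refinanced payment = 17,594.93 × 0.0038542 / (1 − (1+0.0038542)^−60) = $329.02.
Monthly savings = $468.73 − $329.02 = $139.71.
Break-even = $500.00 / $139.71 = 3.58 → 4 months.

4 months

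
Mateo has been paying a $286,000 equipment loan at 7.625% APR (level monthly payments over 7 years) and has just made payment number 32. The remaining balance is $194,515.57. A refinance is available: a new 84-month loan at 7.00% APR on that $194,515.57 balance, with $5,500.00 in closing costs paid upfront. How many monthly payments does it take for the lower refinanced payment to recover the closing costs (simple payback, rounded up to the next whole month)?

Current payment = 286,000 × 7.625%/12 / (1 − (1+0.0063542)^−84) = $4,404.41.
Refinanced payment = 194,515.57 × 0.0058333 / (1 − (1+0.0058333)^−84) = $2,935.76.
Monthly savings = $4,404.41 − $2,935.76 = $1,468.65.
Break-even = $5,500.00 / $1,468.65 = 3.74 → 4 months.

4 months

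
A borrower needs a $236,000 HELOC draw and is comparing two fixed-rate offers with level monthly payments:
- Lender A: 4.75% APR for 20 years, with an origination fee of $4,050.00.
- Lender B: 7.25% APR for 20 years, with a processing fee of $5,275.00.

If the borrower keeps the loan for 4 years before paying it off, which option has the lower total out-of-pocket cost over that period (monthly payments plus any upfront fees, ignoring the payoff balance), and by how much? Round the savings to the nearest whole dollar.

Lender A: at 4.75% the monthly rate is 0.0039583, so the payment is 236,000 × 0.0039583 / (1 − 1.0039583^−240) = $1,525.09.
Lender B: at 7.25% the monthly rate is 0.0060417, so the payment is 236,000 × 0.0060417 / (1 − 1.0060417^−240) = $1,865.29.
Over 48 months: Lender A costs 48 × $1,525.09 + $4,050.00 = $77,254.32; Lender B costs 48 × $1,865.29 + $5,275.00 = $94,808.92.
Lender A is cheaper by $94,808.92 − $77,254.32 = $17,554.60.

Lender A by $17,555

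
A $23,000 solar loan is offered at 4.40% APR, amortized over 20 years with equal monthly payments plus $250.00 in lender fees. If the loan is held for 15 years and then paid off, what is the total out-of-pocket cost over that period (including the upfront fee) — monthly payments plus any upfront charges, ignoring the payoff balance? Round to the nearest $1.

At 4.40% the monthly rate is 0.0036667, so the payment is 23,000 × 0.0036667 / (1 − 1.0036667^−240) = $144.27.
Total outlay = 180 × $144.27 + $250.00 = $26,218.60.

$26,219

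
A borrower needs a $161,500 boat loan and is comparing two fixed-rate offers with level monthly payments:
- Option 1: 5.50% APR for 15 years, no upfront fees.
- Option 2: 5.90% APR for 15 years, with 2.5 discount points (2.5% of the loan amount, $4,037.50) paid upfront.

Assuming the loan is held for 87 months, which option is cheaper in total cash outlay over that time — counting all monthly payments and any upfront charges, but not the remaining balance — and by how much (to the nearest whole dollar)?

Option 1 by $7,042

Option 1: monthly rate = 5.5%/12 = 0.0045833; payment = 161,500 × 0.0045833 / (1 − (1+0.0045833)^−180) = $1,319.59.
Option 2: at 5.90% the monthly rate is 0.0049167, so the payment is 161,500 × 0.0049167 / (1 − 1.0049167^−180) = $1,354.12.
Over 87 months: Option 1 costs 87 × $1,319.59 = $114,804.33; Option 2 costs 87 × $1,354.12 + $4,037.50 = $121,845.94.
Option 1 is cheaper by $121,845.94 − $114,804.33 = $7,041.61.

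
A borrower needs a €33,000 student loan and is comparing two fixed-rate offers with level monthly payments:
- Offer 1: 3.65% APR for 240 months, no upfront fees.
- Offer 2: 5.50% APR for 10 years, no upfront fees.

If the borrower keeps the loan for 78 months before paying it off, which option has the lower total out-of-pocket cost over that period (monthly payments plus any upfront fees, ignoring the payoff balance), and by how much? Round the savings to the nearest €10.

Offer 1: at 3.65% the monthly rate is 0.0030417, so the payment is 33,000 × 0.0030417 / (1 − 1.0030417^−240) = €193.94.
Offer 2: at 5.50% the monthly rate is 0.0045833, so the payment is 33,000 × 0.0045833 / (1 − 1.0045833^−120) = €358.14.
Over 78 months: Offer 1 costs 78 × €193.94 = €15,127.32; Offer 2 costs 78 × €358.14 = €27,934.92.
Offer 1 is cheaper by €27,934.92 − €15,127.32 = €12,807.60.

Offer 1 by €12,810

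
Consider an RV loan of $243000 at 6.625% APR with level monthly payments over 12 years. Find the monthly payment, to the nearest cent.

Monthly rate = 6.625%/12 = 0.0055208; payment = 243,000 × 0.0055208 / (1 − (1+0.0055208)^−144) = $2,450.65.

$2,450.65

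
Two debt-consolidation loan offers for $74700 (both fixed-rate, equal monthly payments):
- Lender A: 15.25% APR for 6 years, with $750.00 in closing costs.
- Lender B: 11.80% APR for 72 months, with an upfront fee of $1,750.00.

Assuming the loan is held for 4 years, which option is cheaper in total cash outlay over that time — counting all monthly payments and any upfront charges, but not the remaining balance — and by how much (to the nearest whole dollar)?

Lender A: at 15.25% the monthly rate is 0.0127083, so the payment is 74,700 × 0.0127083 / (1 − 1.0127083^−72) = $1,589.69.
Lender B: at 11.80% the monthly rate is 0.0098333, so the payment is 74,700 × 0.0098333 / (1 − 1.0098333^−72) = $1,452.64.
Over 48 months: Lender A costs 48 × $1,589.69 + $750.00 = $77,055.12; Lender B costs 48 × $1,452.64 + $1,750.00 = $71,476.72.
Lender B is cheaper by $77,055.12 − $71,476.72 = $5,578.40.

Lender B by $5,578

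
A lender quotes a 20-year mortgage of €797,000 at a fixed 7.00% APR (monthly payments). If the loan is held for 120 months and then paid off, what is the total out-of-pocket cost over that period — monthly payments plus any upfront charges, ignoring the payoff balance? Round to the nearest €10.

€741,500

At 7.00% the monthly rate is 0.0058333, so the payment is 797,000 × 0.0058333 / (1 − 1.0058333^−240) = €6,179.13.
Total outlay = 120 × €6,179.13 = €741,495.60.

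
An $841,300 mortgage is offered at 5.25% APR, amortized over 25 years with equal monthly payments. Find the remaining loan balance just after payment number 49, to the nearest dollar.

With monthly rate i = 5.25%/12 = 0.0043750, the balance after k of n payments is P · [(1+i)^n − (1+i)^k] / [(1+i)^n − 1].
(1+0.0043750)^300 = 3.70482955 and (1+0.0043750)^49 = 1.23850799, so the balance is 841,300 × (3.70482955 − 1.23850799) / (3.70482955 − 1) = $767,115.37.

$767,115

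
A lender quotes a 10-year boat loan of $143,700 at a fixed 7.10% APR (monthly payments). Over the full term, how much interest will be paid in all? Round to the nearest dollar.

$57,407

Monthly rate = 7.1%/12 = 0.0059167; payment = 143,700 × 0.0059167 / (1 − (1+0.0059167)^−120) = $1,675.89.
Total paid = 120 × $1,675.89 = $201,106.80; interest = $201,106.80 − $143,700 = $57,406.80.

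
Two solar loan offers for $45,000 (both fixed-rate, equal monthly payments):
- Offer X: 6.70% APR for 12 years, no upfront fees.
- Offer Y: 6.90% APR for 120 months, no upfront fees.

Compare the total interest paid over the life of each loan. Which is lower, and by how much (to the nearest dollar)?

Offer X: monthly rate = 6.7%/12 = 0.0055833; payment = 45,000 × 0.0055833 / (1 − (1+0.0055833)^−144) = $455.61.
Total interest on Offer X = 144 × $455.61 − $45,000 = $20,607.84.
Offer Y: at 6.90% the monthly rate is 0.0057500, so the payment is 45,000 × 0.0057500 / (1 − 1.0057500^−120) = $520.17.
Total interest on Offer Y = 120 × $520.17 − $45,000 = $17,420.40.
Offer Y is lower by $3,187.44.

Offer Y by $3,187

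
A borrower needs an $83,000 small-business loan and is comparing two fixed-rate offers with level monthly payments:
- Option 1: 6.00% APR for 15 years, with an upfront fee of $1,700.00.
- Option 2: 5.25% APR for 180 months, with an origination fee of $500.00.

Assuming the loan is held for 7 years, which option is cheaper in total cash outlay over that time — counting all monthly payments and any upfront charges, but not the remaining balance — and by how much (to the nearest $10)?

Option 2 by $3,990

Option 1: monthly rate = 6%/12 = 0.0050000; payment = 83,000 × 0.0050000 / (1 − (1+0.0050000)^−180) = $700.40.
Option 2: at 5.25% the monthly rate is 0.0043750, so the payment is 83,000 × 0.0043750 / (1 − 1.0043750^−180) = $667.22.
Over 84 months: Option 1 costs 84 × $700.40 + $1,700.00 = $60,533.60; Option 2 costs 84 × $667.22 + $500.00 = $56,546.48.
Option 2 is cheaper by $60,533.60 − $56,546.48 = $3,987.12.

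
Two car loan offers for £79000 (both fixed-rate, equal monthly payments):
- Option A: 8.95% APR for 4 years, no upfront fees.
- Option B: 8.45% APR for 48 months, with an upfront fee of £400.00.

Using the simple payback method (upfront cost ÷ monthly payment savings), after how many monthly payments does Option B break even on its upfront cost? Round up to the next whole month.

Option A: at 8.95% the monthly rate is 0.0074583, so the payment is 79,000 × 0.0074583 / (1 − 1.0074583^−48) = £1,964.04.
Option B: at 8.45% the monthly rate is 0.0070417, so the payment is 79,000 × 0.0070417 / (1 − 1.0070417^−48) = £1,945.35.
Monthly savings = £1,964.04 − £1,945.35 = £18.69.
Break-even = £400.00 / £18.69 = 21.40 → 22 months.

22 months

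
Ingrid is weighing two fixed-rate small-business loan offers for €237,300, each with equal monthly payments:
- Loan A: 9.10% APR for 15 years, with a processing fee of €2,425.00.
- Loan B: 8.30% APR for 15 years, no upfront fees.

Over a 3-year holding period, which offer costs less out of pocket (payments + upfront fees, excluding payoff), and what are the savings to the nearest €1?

Loan A: at 9.10% the monthly rate is 0.0075833, so the payment is 237,300 × 0.0075833 / (1 − 1.0075833^−180) = €2,420.99.
Loan B: at 8.30% the monthly rate is 0.0069167, so the payment is 237,300 × 0.0069167 / (1 − 1.0069167^−180) = €2,309.05.
Over 36 months: Loan A costs 36 × €2,420.99 + €2,425.00 = €89,580.64; Loan B costs 36 × €2,309.05 = €83,125.80.
Loan B is cheaper by €89,580.64 − €83,125.80 = €6,454.84.

Loan B by €6,455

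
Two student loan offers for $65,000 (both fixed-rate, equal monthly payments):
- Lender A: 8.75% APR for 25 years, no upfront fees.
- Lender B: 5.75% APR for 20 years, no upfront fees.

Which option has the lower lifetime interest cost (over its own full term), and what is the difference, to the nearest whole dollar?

Lender B by $50,793

Lender A: at 8.75% the monthly rate is 0.0072917, so the payment is 65,000 × 0.0072917 / (1 − 1.0072917^−300) = $534.39.
Total interest on Lender A = 300 × $534.39 − $65,000 = $95,317.00.
Lender B: at 5.75% the monthly rate is 0.0047917, so the payment is 65,000 × 0.0047917 / (1 − 1.0047917^−240) = $456.35.
Total interest on Lender B = 240 × $456.35 − $65,000 = $44,524.00.
Lender B is lower by $50,793.00.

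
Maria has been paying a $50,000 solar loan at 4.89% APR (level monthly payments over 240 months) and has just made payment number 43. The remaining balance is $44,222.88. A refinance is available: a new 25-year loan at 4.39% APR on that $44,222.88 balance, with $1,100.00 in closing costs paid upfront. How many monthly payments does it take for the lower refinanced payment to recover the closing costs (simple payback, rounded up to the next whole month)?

14 months

Current payment = 50,000 × 4.89%/12 / (1 − (1+0.0040750)^−240) = $326.95.
Refinanced payment = 44,222.88 × 0.0036583 / (1 − (1+0.0036583)^−300) = $243.05.
Monthly savings = $326.95 − $243.05 = $83.90.
Break-even = $1,100.00 / $83.90 = 13.11 → 14 months.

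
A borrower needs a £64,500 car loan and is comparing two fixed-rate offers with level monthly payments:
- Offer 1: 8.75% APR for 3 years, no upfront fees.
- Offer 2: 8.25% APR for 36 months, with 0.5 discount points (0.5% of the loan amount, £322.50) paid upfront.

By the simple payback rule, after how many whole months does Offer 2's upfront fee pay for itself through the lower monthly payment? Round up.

Offer 1: monthly rate = 8.75%/12 = 0.0072917; payment = 64,500 × 0.0072917 / (1 − (1+0.0072917)^−36) = £2,043.59.
Offer 2: at 8.25% the monthly rate is 0.0068750, so the payment is 64,500 × 0.0068750 / (1 − 1.0068750^−36) = £2,028.64.
Monthly savings = £2,043.59 − £2,028.64 = £14.95.
Break-even = £322.50 / £14.95 = 21.57 → 22 months.

22 months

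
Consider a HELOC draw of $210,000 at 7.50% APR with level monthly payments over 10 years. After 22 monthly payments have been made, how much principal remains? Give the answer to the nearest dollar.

$182,258

With monthly rate i = 7.5%/12 = 0.0062500, the balance after k of n payments is P · [(1+i)^n − (1+i)^k] / [(1+i)^n − 1].
(1+0.0062500)^120 = 2.11206464 and (1+0.0062500)^22 = 1.14691083, so the balance is 210,000 × (2.11206464 − 1.14691083) / (2.11206464 − 1) = $182,257.66.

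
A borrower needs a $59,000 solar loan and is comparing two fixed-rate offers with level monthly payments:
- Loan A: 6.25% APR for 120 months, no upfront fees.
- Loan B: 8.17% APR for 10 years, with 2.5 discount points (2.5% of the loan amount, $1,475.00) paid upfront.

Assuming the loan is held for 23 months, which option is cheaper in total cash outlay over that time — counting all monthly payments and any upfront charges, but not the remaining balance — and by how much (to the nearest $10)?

Loan A by $2,820

Loan A: at 6.25% the monthly rate is 0.0052083, so the payment is 59,000 × 0.0052083 / (1 − 1.0052083^−120) = $662.45.
Loan B: monthly rate = 8.17%/12 = 0.0068083; payment = 59,000 × 0.0068083 / (1 − (1+0.0068083)^−120) = $721.14.
Over 23 months: Loan A costs 23 × $662.45 = $15,236.35; Loan B costs 23 × $721.14 + $1,475.00 = $18,061.22.
Loan A is cheaper by $18,061.22 − $15,236.35 = $2,824.87.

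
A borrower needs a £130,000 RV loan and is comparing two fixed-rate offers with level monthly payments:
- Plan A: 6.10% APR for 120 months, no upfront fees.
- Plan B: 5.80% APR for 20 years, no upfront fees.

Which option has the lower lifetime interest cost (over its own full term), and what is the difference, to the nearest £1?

Plan A by £45,965

Plan A: at 6.10% the monthly rate is 0.0050833, so the payment is 130,000 × 0.0050833 / (1 − 1.0050833^−120) = £1,449.80.
Total interest on Plan A = 120 × £1,449.80 − £130,000 = £43,976.00.
Plan B: monthly rate = 5.8%/12 = 0.0048333; payment = 130,000 × 0.0048333 / (1 − (1+0.0048333)^−240) = £916.42.
Total interest on Plan B = 240 × £916.42 − £130,000 = £89,940.80.
Plan A is lower by £45,964.80.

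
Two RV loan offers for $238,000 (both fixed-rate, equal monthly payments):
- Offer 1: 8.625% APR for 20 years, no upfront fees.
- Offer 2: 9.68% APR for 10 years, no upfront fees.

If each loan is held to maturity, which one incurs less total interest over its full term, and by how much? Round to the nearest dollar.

Offer 1: at 8.625% the monthly rate is 0.0071875, so the payment is 238,000 × 0.0071875 / (1 − 1.0071875^−240) = $2,084.29.
Total interest on Offer 1 = 240 × $2,084.29 − $238,000 = $262,229.60.
Offer 2: monthly rate = 9.68%/12 = 0.0080667; payment = 238,000 × 0.0080667 / (1 − (1+0.0080667)^−120) = $3,103.17.
Total interest on Offer 2 = 120 × $3,103.17 − $238,000 = $134,380.40.
Offer 2 is lower by $127,849.20.

Offer 2 by $127,849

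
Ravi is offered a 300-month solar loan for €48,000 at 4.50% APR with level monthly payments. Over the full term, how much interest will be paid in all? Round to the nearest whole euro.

At 4.50% the monthly rate is 0.0037500, so the payment is 48,000 × 0.0037500 / (1 − 1.0037500^−300) = €266.80.
Total paid = 300 × €266.80 = €80,040.00; interest = €80,040.00 − €48,000 = €32,040.00.

€32,040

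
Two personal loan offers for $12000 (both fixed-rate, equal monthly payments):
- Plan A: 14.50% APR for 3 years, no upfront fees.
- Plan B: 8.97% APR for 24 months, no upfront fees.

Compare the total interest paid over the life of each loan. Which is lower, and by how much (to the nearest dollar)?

Plan A: monthly rate = 14.5%/12 = 0.0120833; payment = 12,000 × 0.0120833 / (1 − (1+0.0120833)^−36) = $413.05.
Total interest on Plan A = 36 × $413.05 − $12,000 = $2,869.80.
Plan B: monthly rate = 8.97%/12 = 0.0074750; payment = 12,000 × 0.0074750 / (1 − (1+0.0074750)^−24) = $548.05.
Total interest on Plan B = 24 × $548.05 − $12,000 = $1,153.20.
Plan B is lower by $1,716.60.

Plan B by $1,717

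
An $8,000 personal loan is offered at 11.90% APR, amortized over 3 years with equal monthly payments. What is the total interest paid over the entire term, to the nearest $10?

Monthly rate = 11.9%/12 = 0.0099167; payment = 8,000 × 0.0099167 / (1 − (1+0.0099167)^−36) = $265.33.
Total paid = 36 × $265.33 = $9,551.88; interest = $9,551.88 − $8,000 = $1,551.88.

$1,550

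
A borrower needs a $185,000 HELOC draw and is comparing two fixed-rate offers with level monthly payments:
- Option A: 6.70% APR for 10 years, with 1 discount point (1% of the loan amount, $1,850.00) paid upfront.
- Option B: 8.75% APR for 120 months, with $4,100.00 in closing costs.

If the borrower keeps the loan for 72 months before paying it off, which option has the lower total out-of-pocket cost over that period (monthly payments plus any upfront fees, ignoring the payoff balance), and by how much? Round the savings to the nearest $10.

Option A by $16,580

Option A: at 6.70% the monthly rate is 0.0055833, so the payment is 185,000 × 0.0055833 / (1 − 1.0055833^−120) = $2,119.51.
Option B: at 8.75% the monthly rate is 0.0072917, so the payment is 185,000 × 0.0072917 / (1 − 1.0072917^−120) = $2,318.54.
Over 72 months: Option A costs 72 × $2,119.51 + $1,850.00 = $154,454.72; Option B costs 72 × $2,318.54 + $4,100.00 = $171,034.88.
Option A is cheaper by $171,034.88 − $154,454.72 = $16,580.16.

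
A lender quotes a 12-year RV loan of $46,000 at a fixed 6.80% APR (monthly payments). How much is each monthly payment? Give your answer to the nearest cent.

At 6.80% the monthly rate is 0.0056667, so the payment is 46,000 × 0.0056667 / (1 − 1.0056667^−144) = $468.17.

$468.17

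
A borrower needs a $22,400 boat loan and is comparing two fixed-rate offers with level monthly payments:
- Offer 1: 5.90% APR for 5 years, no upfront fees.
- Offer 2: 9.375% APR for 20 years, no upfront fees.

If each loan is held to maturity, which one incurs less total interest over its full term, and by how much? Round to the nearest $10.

Offer 1: monthly rate = 5.9%/12 = 0.0049167; payment = 22,400 × 0.0049167 / (1 − (1+0.0049167)^−60) = $432.01.
Total interest on Offer 1 = 60 × $432.01 − $22,400 = $3,520.60.
Offer 2: at 9.375% the monthly rate is 0.0078125, so the payment is 22,400 × 0.0078125 / (1 − 1.0078125^−240) = $206.97.
Total interest on Offer 2 = 240 × $206.97 − $22,400 = $27,272.80.
Offer 1 is lower by $23,752.20.

Offer 1 by $23,750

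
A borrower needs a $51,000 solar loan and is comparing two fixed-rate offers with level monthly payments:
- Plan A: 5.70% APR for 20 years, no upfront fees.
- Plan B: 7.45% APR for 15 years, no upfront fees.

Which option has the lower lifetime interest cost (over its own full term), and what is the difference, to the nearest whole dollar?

Plan A: monthly rate = 5.7%/12 = 0.0047500; payment = 51,000 × 0.0047500 / (1 − (1+0.0047500)^−240) = $356.61.
Total interest on Plan A = 240 × $356.61 − $51,000 = $34,586.40.
Plan B: monthly rate = 7.45%/12 = 0.0062083; payment = 51,000 × 0.0062083 / (1 − (1+0.0062083)^−180) = $471.33.
Total interest on Plan B = 180 × $471.33 − $51,000 = $33,839.40.
Plan B is lower by $747.00.

Plan B by $747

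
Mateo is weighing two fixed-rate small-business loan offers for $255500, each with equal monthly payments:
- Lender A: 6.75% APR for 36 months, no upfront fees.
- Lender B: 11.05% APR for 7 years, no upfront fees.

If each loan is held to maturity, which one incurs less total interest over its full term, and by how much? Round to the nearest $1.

Lender A: monthly rate = 6.75%/12 = 0.0056250; payment = 255,500 × 0.0056250 / (1 − (1+0.0056250)^−36) = $7,859.93.
Total interest on Lender A = 36 × $7,859.93 − $255,500 = $27,457.48.
Lender B: monthly rate = 11.05%/12 = 0.0092083; payment = 255,500 × 0.0092083 / (1 − (1+0.0092083)^−84) = $4,381.50.
Total interest on Lender B = 84 × $4,381.50 − $255,500 = $112,546.00.
Lender A is lower by $85,088.52.

Lender A by $85,089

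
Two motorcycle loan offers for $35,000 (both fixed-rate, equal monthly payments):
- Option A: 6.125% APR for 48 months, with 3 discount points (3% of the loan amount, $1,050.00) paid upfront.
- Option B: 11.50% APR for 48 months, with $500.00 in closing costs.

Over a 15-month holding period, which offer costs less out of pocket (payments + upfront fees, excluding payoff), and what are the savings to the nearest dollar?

Option A by $787

Option A: monthly rate = 6.125%/12 = 0.0051042; payment = 35,000 × 0.0051042 / (1 − (1+0.0051042)^−48) = $823.98.
Option B: at 11.50% the monthly rate is 0.0095833, so the payment is 35,000 × 0.0095833 / (1 − 1.0095833^−48) = $913.12.
Over 15 months: Option A costs 15 × $823.98 + $1,050.00 = $13,409.70; Option B costs 15 × $913.12 + $500.00 = $14,196.80.
Option A is cheaper by $14,196.80 − $13,409.70 = $787.10.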